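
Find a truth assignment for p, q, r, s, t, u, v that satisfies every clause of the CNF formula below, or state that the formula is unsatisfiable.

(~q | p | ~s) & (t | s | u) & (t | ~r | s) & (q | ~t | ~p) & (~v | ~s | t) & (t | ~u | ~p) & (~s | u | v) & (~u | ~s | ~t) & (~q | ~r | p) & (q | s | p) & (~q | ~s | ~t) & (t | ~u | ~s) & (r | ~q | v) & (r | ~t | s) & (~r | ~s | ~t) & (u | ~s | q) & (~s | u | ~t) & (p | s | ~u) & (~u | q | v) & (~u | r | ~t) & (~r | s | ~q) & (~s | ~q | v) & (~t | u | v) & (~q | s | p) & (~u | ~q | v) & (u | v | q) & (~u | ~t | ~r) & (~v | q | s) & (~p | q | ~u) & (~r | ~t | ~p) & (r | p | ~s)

Try q = 0.
Try t = 0.
Try s = 1.
The clause (~v) is unit, so v = 0.
The clause (u) is unit, so u = 1.
But (~u) is also a unit clause — contradiction.
Undo s and try s = 0.
The clause (u) is unit, so u = 1.
The clause (~r) is unit, so r = 0.
The clause (~p) is unit, so p = 0.
But (p) is also a unit clause — contradiction.
Either choice for s ends in contradiction.
Undo t and try t = 1.
The clause (~p) is unit, so p = 0.
The clause (s) is unit, so s = 1.
The clause (~u) is unit, so u = 0.
But (u) is also a unit clause — contradiction.
Either choice for t ends in contradiction.
Undo q and try q = 1.
Try p = 1.
Try t = 1.
The clause (~s) is unit, so s = 0.
The clause (r) is unit, so r = 1.
But (~r) is also a unit clause — contradiction.
Undo t and try t = 0.
The clause (~u) is unit, so u = 0.
The clause (s) is unit, so s = 1.
The clause (~v) is unit, so v = 0.
But (v) is also a unit clause — contradiction.
Either choice for t ends in contradiction.
Undo p and try p = 0.
The clause (~s) is unit, so s = 0.
But (s) is also a unit clause — contradiction.
Either choice for p ends in contradiction.
Either choice for q ends in contradiction.

UNSATISFIABLE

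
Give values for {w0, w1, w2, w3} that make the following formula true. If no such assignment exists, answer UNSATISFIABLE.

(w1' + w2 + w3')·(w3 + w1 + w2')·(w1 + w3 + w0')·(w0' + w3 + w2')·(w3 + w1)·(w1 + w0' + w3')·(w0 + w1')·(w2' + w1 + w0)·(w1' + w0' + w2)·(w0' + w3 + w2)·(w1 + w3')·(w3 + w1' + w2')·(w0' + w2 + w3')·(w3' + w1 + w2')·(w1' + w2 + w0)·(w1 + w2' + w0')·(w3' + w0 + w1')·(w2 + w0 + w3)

Case w3 = 1:
Unit clause (w1) forces w1 = 1.
Unit clause (w2) forces w2 = 1.
Unit clause (w0) forces w0 = 1.
All clauses are satisfied.

w0=1,  w1=1,  w2=1,  w3=1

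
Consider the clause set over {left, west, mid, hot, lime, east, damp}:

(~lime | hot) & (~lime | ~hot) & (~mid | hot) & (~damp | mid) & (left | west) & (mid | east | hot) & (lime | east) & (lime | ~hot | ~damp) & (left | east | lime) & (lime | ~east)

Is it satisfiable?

Unsatisfiable

Case lime = 0:
(east) alone gives east = 1.
Now (~east) is unsatisfied and unit — conflict.
Backtrack on lime: now try lime = 1.
(hot) alone gives hot = 1.
Now (~hot) is unsatisfied and unit — conflict.
Both values of lime lead to a conflict.
No assignment satisfies every clause.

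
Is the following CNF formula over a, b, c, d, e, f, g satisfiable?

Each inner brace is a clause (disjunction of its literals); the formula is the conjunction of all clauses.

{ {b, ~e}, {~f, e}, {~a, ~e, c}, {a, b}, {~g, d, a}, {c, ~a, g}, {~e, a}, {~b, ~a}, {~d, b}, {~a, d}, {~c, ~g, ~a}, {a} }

From the singleton clause (a), a = 1.
From the singleton clause (~b), b = 0.
From the singleton clause (~e), e = 0.
From the singleton clause (~f), f = 0.
From the singleton clause (~d), d = 0.
But (d) is also a unit clause — contradiction.
No assignment satisfies every clause.

No, unsatisfiable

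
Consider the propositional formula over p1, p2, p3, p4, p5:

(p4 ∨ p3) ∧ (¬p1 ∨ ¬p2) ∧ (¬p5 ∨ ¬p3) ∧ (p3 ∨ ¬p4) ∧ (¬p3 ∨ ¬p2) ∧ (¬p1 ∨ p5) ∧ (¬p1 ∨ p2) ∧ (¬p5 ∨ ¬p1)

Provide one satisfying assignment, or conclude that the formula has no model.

Suppose p4 = True.
Unit clause (p3) forces p3 = True.
Unit clause (¬p5) forces p5 = False.
Unit clause (¬p2) forces p2 = False.
Unit clause (¬p1) forces p1 = False.
Every clause now holds.

p1=False,  p2=False,  p3=True,  p4=True,  p5=False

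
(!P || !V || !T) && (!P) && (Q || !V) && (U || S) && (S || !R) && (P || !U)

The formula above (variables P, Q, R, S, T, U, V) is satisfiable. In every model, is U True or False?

Suppose U = true.
From the singleton clause (!P), P = false.
That conflicts with the unit clause (P).
So every satisfying assignment has U = False.

False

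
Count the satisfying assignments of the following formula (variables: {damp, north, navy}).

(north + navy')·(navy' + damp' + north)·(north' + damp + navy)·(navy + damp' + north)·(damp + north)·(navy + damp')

There are 2^3 = 8 truth assignments over (damp, north, navy).
Split on north. With north = 1, the clauses containing north are satisfied and north' drops from the rest; 2 of the 2^2 = 4 assignments to the other variables satisfy what remains.
With north = 0, by the same count on the reduced clause set, 0 assignments work.
(One model: damp=F, north=T, navy=T.)
Total: 2 + 0 = 2.

2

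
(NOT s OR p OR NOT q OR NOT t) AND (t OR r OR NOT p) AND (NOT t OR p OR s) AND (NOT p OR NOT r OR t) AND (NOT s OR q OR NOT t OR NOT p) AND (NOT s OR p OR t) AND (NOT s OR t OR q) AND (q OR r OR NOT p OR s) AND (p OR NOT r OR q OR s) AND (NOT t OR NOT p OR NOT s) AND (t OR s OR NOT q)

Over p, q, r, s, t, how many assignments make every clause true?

There are 2^5 = 32 truth assignments over (p, q, r, s, t).
Split on q. With q = true, the clauses containing q are satisfied and NOT q drops from the rest; 2 of the 2^4 = 16 assignments to the other variables satisfy what remains.
With q = false, by the same count on the reduced clause set, 4 assignments work.
(One model: p=F, q=F, r=F, s=F, t=F.)
Total: 2 + 4 = 6.

6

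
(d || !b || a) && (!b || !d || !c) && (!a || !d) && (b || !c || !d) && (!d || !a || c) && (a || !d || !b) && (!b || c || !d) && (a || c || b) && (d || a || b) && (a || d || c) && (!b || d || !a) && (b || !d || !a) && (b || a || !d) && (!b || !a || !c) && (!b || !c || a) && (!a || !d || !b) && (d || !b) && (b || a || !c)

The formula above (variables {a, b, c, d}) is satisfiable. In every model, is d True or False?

Suppose d = true.
The clause (!a) is unit, so a = false.
The clause (!b) is unit, so b = false.
Now (b) is unsatisfied and unit — conflict.
So every satisfying assignment has d = False.

False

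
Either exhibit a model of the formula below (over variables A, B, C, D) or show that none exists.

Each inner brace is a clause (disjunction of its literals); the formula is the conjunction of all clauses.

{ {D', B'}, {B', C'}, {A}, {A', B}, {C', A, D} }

From the singleton clause (A), A = 1.
From the singleton clause (B), B = 1.
From the singleton clause (D'), D = 0.
From the singleton clause (C'), C = 0.
All clauses are satisfied.

A=1,  B=1,  C=0,  D=0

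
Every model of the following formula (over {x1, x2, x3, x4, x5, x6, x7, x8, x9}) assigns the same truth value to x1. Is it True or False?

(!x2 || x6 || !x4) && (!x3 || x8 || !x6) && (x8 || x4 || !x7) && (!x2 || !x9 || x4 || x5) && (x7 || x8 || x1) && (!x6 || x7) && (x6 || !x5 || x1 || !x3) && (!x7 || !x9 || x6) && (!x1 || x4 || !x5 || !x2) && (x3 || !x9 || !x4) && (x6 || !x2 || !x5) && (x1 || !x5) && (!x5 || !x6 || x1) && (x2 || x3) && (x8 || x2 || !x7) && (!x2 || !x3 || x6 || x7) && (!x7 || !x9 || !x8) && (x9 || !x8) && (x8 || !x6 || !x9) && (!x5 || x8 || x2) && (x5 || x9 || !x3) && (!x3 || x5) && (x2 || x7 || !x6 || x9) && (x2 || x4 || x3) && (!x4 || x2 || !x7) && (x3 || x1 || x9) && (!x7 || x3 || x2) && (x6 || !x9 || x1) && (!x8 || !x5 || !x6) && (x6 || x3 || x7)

True

Suppose x1 = false.
(!x5) alone gives x5 = false.
(!x3) alone gives x3 = false.
(x2) alone gives x2 = true.
(x9) alone gives x9 = true.
(x4) alone gives x4 = true.
But (!x4) is also a unit clause — contradiction.
So every satisfying assignment has x1 = True.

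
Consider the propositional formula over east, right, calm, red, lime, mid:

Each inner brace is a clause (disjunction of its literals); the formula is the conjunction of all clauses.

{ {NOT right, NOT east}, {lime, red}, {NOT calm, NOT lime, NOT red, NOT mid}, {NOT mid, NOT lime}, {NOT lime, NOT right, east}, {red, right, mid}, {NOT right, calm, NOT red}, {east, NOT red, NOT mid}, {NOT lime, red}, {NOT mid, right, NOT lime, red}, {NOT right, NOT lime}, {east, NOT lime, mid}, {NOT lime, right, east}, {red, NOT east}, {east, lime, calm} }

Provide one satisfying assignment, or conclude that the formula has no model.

east=true,  right=false,  calm=false,  red=true,  lime=true,  mid=false

Case right = false:
Case lime = true:
(NOT mid) alone gives mid = false.
(red) alone gives red = true.
(east) alone gives east = true.
All clauses hold; calm can take either value.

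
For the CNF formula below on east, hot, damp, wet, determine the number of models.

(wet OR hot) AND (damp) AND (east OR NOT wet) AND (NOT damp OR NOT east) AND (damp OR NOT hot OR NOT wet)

1

There are 2^4 = 16 truth assignments over (east, hot, damp, wet).
Split on wet. With wet = true, the clauses containing wet are satisfied and NOT wet drops from the rest; 0 of the 2^3 = 8 assignments to the other variables satisfy what remains.
With wet = false, by the same count on the reduced clause set, 1 assignment works.
Total: 0 + 1 = 1.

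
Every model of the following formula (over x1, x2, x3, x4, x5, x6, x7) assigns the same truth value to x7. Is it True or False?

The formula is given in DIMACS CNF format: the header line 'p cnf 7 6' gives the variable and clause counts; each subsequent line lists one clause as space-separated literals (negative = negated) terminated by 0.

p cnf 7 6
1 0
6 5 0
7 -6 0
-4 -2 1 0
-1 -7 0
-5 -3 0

False

Suppose x7 = True.
From the singleton clause (x1), x1 = True.
Now (¬x1) is unsatisfied and unit — conflict.
So every satisfying assignment has x7 = False.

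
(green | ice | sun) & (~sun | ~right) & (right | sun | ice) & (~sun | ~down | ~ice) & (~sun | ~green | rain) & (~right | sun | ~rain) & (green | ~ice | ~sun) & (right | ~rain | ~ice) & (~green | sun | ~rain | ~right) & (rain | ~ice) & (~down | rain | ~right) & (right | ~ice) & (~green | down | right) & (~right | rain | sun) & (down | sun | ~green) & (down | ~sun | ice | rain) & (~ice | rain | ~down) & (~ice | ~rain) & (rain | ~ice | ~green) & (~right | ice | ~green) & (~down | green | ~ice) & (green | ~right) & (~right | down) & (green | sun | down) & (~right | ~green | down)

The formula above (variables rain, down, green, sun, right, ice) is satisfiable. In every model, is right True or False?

Suppose right = 1.
From the singleton clause (~sun), sun = 0.
From the singleton clause (~rain), rain = 0.
Now (rain) is unsatisfied and unit — conflict.
So every satisfying assignment has right = False.

False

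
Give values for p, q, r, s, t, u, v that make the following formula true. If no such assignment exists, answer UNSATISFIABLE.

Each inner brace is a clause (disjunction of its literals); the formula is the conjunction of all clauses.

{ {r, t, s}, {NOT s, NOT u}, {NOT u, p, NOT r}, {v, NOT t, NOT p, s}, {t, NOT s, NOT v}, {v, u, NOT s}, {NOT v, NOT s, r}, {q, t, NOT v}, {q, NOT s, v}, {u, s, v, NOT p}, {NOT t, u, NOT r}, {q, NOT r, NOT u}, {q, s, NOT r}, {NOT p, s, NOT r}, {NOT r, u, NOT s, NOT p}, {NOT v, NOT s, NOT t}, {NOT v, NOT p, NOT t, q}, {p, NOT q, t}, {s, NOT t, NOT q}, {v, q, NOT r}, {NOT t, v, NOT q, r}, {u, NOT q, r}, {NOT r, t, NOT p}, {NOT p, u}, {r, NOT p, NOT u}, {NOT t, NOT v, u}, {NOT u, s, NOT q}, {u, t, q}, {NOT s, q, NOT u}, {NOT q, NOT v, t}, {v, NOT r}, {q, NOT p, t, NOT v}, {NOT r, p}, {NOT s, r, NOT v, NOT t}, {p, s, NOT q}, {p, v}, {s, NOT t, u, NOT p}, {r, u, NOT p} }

Suppose s = false.
Suppose r = false.
The clause (t) is unit, so t = true.
The clause (NOT q) is unit, so q = false.
Suppose v = true.
The clause (NOT p) is unit, so p = false.
The clause (u) is unit, so u = true.
Every clause now holds.

p ↦ false; q ↦ false; r ↦ false; s ↦ false; t ↦ true; u ↦ true; v ↦ true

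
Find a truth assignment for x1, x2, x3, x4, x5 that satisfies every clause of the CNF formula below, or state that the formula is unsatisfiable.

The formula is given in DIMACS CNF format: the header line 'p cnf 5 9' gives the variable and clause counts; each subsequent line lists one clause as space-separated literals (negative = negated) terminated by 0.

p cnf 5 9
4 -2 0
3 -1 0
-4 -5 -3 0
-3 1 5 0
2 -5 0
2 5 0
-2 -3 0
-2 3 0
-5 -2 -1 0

Try x4 = True.
Try x3 = True.
(¬x5) alone gives x5 = False.
(x1) alone gives x1 = True.
(x2) alone gives x2 = True.
But (¬x2) is also a unit clause — contradiction.
So x3 must be the other value — set x3 = False.
(¬x1) alone gives x1 = False.
(¬x2) alone gives x2 = False.
(¬x5) alone gives x5 = False.
But (x5) is also a unit clause — contradiction.
Both values of x3 lead to a conflict.
So x4 must be the other value — set x4 = False.
(¬x2) alone gives x2 = False.
(¬x5) alone gives x5 = False.
But (x5) is also a unit clause — contradiction.
Both values of x4 lead to a conflict.

UNSATISFIABLE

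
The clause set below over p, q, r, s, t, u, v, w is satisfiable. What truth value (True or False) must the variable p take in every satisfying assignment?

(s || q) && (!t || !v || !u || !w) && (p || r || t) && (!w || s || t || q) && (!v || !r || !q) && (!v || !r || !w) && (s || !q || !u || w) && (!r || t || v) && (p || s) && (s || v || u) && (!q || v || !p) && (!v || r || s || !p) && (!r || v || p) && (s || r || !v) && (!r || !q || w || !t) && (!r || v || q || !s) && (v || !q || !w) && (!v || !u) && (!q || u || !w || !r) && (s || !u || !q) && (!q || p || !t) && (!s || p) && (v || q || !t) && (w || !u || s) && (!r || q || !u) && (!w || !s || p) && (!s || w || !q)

Suppose p = false.
From the singleton clause (s), s = true.
But (!s) is also a unit clause — contradiction.
So every satisfying assignment has p = True.

True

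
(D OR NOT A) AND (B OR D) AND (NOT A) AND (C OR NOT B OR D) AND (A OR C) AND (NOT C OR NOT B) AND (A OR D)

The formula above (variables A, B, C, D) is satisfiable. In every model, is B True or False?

False

Suppose B = true.
From the singleton clause (NOT A), A = false.
From the singleton clause (C), C = true.
That conflicts with the unit clause (NOT C).
So every satisfying assignment has B = False.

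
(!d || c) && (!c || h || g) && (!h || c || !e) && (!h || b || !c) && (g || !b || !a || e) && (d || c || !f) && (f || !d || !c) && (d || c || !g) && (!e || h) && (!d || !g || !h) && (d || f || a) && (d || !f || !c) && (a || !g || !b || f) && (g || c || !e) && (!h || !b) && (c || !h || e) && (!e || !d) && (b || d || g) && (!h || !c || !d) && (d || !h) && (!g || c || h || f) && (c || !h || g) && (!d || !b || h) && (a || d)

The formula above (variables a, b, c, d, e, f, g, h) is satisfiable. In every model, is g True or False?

Suppose g = false.
Branch on d: set d = false.
The clause (b) is unit, so b = true.
The clause (!h) is unit, so h = false.
The clause (!c) is unit, so c = false.
The clause (!f) is unit, so f = false.
The clause (!e) is unit, so e = false.
The clause (!a) is unit, so a = false.
That conflicts with the unit clause (a).
So d must be the other value — set d = true.
The clause (c) is unit, so c = true.
The clause (h) is unit, so h = true.
That conflicts with the unit clause (!h).
Either choice for d ends in contradiction.
So every satisfying assignment has g = True.

True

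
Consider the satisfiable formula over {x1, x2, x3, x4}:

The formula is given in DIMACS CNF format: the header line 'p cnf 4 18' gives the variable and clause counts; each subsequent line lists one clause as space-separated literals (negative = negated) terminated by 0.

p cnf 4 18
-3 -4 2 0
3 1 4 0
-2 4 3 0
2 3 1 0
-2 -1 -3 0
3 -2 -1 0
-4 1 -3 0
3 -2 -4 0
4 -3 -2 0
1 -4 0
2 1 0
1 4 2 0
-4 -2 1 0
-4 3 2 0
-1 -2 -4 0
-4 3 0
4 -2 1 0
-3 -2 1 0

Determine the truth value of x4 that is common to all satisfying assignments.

Suppose x4 = True.
(x1) alone gives x1 = True.
(¬x2) alone gives x2 = False.
(¬x3) alone gives x3 = False.
That conflicts with the unit clause (x3).
So every satisfying assignment has x4 = False.

False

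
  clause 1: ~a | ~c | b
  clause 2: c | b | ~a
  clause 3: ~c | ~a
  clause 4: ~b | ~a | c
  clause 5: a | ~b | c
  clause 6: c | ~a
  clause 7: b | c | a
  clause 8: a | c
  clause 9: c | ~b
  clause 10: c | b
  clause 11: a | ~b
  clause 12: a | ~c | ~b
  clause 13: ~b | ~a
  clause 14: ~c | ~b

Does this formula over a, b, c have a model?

Suppose c = 1.
(~a) alone gives a = 0.
(~b) alone gives b = 0.
Every clause now holds.
A satisfying assignment: a=0,  b=0,  c=1.

Satisfiable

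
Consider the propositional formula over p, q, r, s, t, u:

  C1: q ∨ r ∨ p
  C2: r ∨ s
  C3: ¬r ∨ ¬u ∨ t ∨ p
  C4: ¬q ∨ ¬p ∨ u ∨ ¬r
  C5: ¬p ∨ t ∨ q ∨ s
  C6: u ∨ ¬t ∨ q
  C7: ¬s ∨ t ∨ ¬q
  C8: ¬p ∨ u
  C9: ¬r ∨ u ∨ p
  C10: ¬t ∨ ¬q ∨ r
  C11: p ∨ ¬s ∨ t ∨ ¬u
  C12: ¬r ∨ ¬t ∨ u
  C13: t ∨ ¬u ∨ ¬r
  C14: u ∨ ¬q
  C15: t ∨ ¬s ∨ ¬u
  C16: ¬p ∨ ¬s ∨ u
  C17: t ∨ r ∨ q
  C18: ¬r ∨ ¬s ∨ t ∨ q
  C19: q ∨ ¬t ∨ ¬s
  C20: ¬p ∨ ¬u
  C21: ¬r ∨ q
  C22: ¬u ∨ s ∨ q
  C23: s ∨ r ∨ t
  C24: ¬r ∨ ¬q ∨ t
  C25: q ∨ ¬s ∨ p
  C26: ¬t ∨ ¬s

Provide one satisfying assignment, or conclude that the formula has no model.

Suppose r = True.
(q) alone gives q = True.
(u) alone gives u = True.
(t) alone gives t = True.
(¬p) alone gives p = False.
(¬s) alone gives s = False.
This assignment satisfies each clause.

p=False; q=True; r=True; s=False; t=True; u=True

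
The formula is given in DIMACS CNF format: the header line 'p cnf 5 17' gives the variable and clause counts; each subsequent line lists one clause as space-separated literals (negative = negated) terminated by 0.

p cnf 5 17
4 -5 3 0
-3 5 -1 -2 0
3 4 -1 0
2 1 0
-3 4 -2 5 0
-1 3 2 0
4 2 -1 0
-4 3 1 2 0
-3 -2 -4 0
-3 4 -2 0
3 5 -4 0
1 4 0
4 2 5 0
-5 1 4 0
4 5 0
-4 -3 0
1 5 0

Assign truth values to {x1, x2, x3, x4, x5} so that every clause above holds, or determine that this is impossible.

Try x2 = True.
Try x3 = False.
Try x4 = True.
From the singleton clause (x5), x5 = True.
No clause remains; x1 is free.

x1: False, x2: True, x3: False, x4: True, x5: True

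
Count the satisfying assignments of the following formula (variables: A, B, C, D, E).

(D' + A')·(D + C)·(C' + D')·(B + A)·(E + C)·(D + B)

5

There are 2^5 = 32 truth assignments over (A, B, C, D, E).
Split on D. With D = 1, the clauses containing D are satisfied and D' drops from the rest; 1 of the 2^4 = 16 assignments to the other variables satisfy what remains.
With D = 0, by the same count on the reduced clause set, 4 assignments work.
(One model: A=F, B=T, C=F, D=T, E=T.)
Total: 1 + 4 = 5.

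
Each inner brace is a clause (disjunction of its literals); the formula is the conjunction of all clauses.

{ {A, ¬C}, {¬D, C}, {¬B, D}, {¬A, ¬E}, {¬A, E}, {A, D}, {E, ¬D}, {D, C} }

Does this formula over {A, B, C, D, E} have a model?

No

Suppose A = True.
(¬E) alone gives E = False.
Now (E) is unsatisfied and unit — conflict.
Backtrack on A: now try A = False.
(¬C) alone gives C = False.
(¬D) alone gives D = False.
Now (D) is unsatisfied and unit — conflict.
Neither A = True nor A = False works.
No assignment satisfies every clause.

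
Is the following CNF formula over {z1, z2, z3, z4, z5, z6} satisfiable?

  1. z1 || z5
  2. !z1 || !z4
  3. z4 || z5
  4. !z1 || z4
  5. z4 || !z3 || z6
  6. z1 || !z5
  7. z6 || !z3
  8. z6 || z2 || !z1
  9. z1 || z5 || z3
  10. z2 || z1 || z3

Case z1 = true:
The clause (!z4) is unit, so z4 = false.
That conflicts with the unit clause (z4).
So z1 must be the other value — set z1 = false.
The clause (z5) is unit, so z5 = true.
That conflicts with the unit clause (!z5).
Both values of z1 lead to a conflict.
No assignment satisfies every clause.

No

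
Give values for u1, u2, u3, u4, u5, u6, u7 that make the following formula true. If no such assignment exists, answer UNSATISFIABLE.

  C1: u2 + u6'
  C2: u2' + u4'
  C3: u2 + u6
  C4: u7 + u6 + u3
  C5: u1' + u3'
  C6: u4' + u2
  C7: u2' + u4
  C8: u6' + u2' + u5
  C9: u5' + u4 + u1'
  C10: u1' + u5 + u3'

Try u2 = 1.
Unit clause (u4') forces u4 = 0.
Now (u4) is unsatisfied and unit — conflict.
So u2 must be the other value — set u2 = 0.
Unit clause (u6') forces u6 = 0.
Now (u6) is unsatisfied and unit — conflict.
Neither u2 = 1 nor u2 = 0 works.

UNSATISFIABLE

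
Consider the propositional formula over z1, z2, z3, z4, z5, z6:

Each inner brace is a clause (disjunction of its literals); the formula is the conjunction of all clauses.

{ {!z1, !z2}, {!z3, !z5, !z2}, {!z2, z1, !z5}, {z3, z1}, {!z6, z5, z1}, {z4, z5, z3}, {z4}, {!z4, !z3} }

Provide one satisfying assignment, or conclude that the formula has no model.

The clause (z4) is unit, so z4 = true.
The clause (!z3) is unit, so z3 = false.
The clause (z1) is unit, so z1 = true.
The clause (!z2) is unit, so z2 = false.
No clause remains; z5, z6 are free.

z1 ↦ true,  z2 ↦ false,  z3 ↦ false,  z4 ↦ true,  z5 ↦ false,  z6 ↦ false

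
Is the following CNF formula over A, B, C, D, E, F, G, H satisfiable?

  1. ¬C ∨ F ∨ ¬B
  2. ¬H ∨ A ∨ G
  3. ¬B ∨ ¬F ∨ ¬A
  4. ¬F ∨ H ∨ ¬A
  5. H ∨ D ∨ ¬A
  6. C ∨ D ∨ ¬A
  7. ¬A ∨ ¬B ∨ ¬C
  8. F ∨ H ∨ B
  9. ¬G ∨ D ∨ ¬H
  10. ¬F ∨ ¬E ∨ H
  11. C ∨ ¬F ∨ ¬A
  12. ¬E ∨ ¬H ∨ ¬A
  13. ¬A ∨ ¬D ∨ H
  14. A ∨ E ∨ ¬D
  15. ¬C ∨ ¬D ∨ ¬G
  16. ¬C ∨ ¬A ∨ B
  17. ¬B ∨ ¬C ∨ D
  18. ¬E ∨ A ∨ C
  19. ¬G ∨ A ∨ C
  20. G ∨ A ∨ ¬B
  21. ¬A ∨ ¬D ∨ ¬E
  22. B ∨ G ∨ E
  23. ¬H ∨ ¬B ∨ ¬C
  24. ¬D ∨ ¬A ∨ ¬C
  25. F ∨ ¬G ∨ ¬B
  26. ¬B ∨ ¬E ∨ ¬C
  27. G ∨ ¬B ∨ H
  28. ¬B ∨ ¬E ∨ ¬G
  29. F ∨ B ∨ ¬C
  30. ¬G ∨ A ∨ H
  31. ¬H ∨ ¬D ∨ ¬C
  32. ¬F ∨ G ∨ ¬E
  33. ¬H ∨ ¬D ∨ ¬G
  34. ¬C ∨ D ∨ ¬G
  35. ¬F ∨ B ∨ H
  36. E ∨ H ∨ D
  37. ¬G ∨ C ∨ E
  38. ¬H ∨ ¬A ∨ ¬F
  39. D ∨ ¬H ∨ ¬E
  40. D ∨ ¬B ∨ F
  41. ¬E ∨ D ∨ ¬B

Satisfiable

Suppose C = False.
Suppose D = True.
Suppose F = False.
Suppose H = True.
Unit clause (¬G) forces G = False.
Unit clause (A) forces A = True.
Unit clause (¬E) forces E = False.
Unit clause (B) forces B = True.
Every clause now holds.
A satisfying assignment: A=True, B=True, C=False, D=True, E=False, F=False, G=False, H=True.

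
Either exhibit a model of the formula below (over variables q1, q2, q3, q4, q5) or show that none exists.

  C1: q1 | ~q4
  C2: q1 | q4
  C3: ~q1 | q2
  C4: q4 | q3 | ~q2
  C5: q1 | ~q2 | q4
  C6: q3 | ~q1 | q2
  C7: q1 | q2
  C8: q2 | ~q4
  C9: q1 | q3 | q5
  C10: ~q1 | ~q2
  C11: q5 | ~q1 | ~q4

Try q1 = 1.
Unit clause (q2) forces q2 = 1.
Now (~q2) is unsatisfied and unit — conflict.
So q1 must be the other value — set q1 = 0.
Unit clause (~q4) forces q4 = 0.
Now (q4) is unsatisfied and unit — conflict.
Neither q1 = 1 nor q1 = 0 works.

UNSATISFIABLE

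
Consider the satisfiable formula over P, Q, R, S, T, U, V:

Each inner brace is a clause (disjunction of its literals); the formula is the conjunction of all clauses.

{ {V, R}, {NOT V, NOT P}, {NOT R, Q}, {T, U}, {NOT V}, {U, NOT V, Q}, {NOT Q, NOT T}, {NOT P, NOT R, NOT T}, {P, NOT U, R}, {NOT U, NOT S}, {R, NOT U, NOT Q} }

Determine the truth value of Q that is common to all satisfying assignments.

Suppose Q = false.
The clause (NOT R) is unit, so R = false.
The clause (V) is unit, so V = true.
That conflicts with the unit clause (NOT V).
So every satisfying assignment has Q = True.

True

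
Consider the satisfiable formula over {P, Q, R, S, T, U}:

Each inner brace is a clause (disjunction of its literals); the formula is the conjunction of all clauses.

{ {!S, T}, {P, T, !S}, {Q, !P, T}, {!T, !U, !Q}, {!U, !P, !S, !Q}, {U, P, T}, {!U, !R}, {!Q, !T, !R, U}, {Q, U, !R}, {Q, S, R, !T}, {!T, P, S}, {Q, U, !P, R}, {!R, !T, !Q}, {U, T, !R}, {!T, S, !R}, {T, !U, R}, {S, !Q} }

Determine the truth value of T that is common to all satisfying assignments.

True

Suppose T = false.
Unit clause (!S) forces S = false.
Unit clause (!Q) forces Q = false.
Unit clause (!P) forces P = false.
Unit clause (U) forces U = true.
Unit clause (!R) forces R = false.
But (R) is also a unit clause — contradiction.
So every satisfying assignment has T = True.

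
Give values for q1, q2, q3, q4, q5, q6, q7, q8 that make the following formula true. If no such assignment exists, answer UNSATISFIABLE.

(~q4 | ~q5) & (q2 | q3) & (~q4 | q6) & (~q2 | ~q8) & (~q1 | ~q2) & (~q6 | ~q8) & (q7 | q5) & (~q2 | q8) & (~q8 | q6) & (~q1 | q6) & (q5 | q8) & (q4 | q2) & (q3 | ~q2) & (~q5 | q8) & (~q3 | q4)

UNSATISFIABLE

Try q4 = 0.
(q2) alone gives q2 = 1.
(~q8) alone gives q8 = 0.
But (q8) is also a unit clause — contradiction.
Undo q4 and try q4 = 1.
(~q5) alone gives q5 = 0.
(q6) alone gives q6 = 1.
(~q8) alone gives q8 = 0.
But (q8) is also a unit clause — contradiction.
Either choice for q4 ends in contradiction.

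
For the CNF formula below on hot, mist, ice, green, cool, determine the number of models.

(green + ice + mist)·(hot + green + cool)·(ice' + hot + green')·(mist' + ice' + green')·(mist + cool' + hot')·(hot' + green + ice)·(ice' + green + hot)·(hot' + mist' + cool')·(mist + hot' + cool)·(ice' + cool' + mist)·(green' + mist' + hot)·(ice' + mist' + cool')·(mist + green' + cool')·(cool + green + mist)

4

There are 2^5 = 32 truth assignments over (hot, mist, ice, green, cool).
Split on cool. With cool = 1, the clauses containing cool are satisfied and cool' drops from the rest; 1 of the 2^4 = 16 assignments to the other variables satisfy what remains.
With cool = 0, by the same count on the reduced clause set, 3 assignments work.
Total: 1 + 3 = 4.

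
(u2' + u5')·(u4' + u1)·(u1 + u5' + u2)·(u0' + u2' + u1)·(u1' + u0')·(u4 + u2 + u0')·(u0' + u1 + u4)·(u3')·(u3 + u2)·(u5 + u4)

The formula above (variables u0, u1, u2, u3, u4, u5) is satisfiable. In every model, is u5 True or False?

False

Suppose u5 = 1.
Unit clause (u2') forces u2 = 0.
Unit clause (u1) forces u1 = 1.
Unit clause (u0') forces u0 = 0.
Unit clause (u3') forces u3 = 0.
Now (u3) is unsatisfied and unit — conflict.
So every satisfying assignment has u5 = False.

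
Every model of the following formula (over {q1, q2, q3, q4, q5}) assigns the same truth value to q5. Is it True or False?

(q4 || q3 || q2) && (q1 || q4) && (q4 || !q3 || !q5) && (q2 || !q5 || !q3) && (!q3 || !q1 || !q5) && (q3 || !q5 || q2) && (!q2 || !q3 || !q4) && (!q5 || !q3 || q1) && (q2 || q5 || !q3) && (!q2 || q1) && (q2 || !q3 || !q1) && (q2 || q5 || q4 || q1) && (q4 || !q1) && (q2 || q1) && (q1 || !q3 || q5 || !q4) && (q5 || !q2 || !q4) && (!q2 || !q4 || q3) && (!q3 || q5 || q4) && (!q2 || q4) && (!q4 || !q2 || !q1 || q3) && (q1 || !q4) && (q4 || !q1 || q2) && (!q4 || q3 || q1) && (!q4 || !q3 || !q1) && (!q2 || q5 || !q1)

Suppose q5 = true.
Branch on q1: set q1 = true.
From the singleton clause (!q3), q3 = false.
From the singleton clause (q2), q2 = true.
From the singleton clause (q4), q4 = true.
But (!q4) is also a unit clause — contradiction.
That branch fails; take q1 = false instead.
From the singleton clause (q4), q4 = true.
But (!q4) is also a unit clause — contradiction.
Neither q1 = true nor q1 = false works.
So every satisfying assignment has q5 = False.

False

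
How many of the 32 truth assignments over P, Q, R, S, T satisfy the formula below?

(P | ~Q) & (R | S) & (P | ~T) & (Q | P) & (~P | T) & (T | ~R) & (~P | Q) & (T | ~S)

3

There are 2^5 = 32 truth assignments over (P, Q, R, S, T).
Split on T. With T = 1, the clauses containing T are satisfied and ~T drops from the rest; 3 of the 2^4 = 16 assignments to the other variables satisfy what remains.
With T = 0, by the same count on the reduced clause set, 0 assignments work.
(One model: P=T, Q=T, R=F, S=T, T=T.)
Total: 3 + 0 = 3.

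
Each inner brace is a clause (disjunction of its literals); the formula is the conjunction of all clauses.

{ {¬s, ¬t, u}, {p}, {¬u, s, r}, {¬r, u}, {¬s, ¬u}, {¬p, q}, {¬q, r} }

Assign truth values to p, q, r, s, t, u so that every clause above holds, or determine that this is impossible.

(p) alone gives p = True.
(q) alone gives q = True.
(r) alone gives r = True.
(u) alone gives u = True.
(¬s) alone gives s = False.
All clauses hold; t can take either value.

p=True, q=True, r=True, s=False, t=True, u=True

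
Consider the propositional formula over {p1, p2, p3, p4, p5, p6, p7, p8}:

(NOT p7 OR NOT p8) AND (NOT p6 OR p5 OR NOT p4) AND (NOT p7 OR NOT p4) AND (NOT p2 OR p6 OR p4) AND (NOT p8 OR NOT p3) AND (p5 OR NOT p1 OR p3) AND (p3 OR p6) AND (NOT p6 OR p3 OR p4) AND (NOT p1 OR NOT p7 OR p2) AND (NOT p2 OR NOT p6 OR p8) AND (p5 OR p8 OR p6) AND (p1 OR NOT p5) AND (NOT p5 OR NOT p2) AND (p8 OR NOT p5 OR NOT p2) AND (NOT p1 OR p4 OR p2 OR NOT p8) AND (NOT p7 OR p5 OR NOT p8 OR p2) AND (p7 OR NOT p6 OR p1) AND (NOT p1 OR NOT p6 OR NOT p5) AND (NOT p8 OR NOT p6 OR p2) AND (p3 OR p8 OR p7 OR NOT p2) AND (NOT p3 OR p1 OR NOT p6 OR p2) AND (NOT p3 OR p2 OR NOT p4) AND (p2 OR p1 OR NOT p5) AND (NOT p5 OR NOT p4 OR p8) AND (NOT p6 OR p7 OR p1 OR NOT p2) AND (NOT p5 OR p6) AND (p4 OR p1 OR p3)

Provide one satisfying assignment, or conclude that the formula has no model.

Case p7 = false:
Case p8 = false:
Case p3 = true:
Case p2 = false:
Unit clause (NOT p4) forces p4 = false.
Case p5 = false:
Unit clause (p6) forces p6 = true.
Unit clause (p1) forces p1 = true.
Every clause now holds.

p1: true; p2: false; p3: true; p4: false; p5: false; p6: true; p7: false; p8: false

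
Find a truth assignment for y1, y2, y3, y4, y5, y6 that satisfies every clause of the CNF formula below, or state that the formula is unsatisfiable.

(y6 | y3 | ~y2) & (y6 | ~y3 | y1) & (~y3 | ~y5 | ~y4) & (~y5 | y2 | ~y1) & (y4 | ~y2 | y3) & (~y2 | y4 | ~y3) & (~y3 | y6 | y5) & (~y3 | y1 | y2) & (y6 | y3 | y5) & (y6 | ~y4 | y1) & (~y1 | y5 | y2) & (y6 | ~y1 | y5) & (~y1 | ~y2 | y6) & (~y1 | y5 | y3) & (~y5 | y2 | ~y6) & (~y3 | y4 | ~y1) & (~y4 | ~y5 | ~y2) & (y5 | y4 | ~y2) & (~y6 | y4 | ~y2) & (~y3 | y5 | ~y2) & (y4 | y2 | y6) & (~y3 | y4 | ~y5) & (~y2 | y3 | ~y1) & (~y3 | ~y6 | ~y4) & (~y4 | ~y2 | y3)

y1 ↦ 0; y2 ↦ 0; y3 ↦ 0; y4 ↦ 1; y5 ↦ 0; y6 ↦ 1

Suppose y6 = 1.
Suppose y5 = 0.
Suppose y1 = 0.
Suppose y3 = 0.
Suppose y4 = 1.
(~y2) alone gives y2 = 0.
All clauses are satisfied.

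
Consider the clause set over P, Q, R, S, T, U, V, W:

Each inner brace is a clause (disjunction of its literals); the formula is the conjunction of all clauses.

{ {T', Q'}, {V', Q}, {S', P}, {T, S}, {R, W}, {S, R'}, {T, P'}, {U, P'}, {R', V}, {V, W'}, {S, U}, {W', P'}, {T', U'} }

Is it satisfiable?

Branch on T: set T = 0.
The clause (S) is unit, so S = 1.
The clause (P) is unit, so P = 1.
But (P') is also a unit clause — contradiction.
So T must be the other value — set T = 1.
The clause (Q') is unit, so Q = 0.
The clause (V') is unit, so V = 0.
The clause (R') is unit, so R = 0.
The clause (W) is unit, so W = 1.
But (W') is also a unit clause — contradiction.
Neither T = 1 nor T = 0 works.
No assignment satisfies every clause.

Unsatisfiable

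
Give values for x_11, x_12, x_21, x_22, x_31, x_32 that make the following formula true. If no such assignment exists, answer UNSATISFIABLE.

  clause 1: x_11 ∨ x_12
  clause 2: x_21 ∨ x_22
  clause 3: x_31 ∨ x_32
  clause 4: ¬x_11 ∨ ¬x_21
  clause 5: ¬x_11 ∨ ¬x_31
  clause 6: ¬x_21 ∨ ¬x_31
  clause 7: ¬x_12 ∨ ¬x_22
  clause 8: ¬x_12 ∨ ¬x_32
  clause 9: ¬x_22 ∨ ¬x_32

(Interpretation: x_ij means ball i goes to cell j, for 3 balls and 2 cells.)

Try x_11 = True.
(¬x_21) alone gives x_21 = False.
(x_22) alone gives x_22 = True.
(¬x_31) alone gives x_31 = False.
(x_32) alone gives x_32 = True.
But (¬x_32) is also a unit clause — contradiction.
Undo x_11 and try x_11 = False.
(x_12) alone gives x_12 = True.
(¬x_22) alone gives x_22 = False.
(x_21) alone gives x_21 = True.
(¬x_31) alone gives x_31 = False.
(x_32) alone gives x_32 = True.
But (¬x_32) is also a unit clause — contradiction.
Neither x_11 = True nor x_11 = False works.

UNSATISFIABLE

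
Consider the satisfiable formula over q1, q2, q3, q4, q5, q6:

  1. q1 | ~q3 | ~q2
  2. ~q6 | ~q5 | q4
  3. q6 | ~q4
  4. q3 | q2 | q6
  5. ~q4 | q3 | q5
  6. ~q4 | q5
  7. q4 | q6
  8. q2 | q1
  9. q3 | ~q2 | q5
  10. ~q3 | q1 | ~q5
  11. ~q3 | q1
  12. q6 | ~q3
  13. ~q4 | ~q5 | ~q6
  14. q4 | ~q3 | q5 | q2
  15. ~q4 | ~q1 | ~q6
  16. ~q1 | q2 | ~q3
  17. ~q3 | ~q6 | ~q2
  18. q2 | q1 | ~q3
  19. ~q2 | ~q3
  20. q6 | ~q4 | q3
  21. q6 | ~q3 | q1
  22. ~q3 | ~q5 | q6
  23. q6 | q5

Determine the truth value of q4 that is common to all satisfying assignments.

Suppose q4 = 1.
Unit clause (q6) forces q6 = 1.
Unit clause (q5) forces q5 = 1.
That conflicts with the unit clause (~q5).
So every satisfying assignment has q4 = False.

False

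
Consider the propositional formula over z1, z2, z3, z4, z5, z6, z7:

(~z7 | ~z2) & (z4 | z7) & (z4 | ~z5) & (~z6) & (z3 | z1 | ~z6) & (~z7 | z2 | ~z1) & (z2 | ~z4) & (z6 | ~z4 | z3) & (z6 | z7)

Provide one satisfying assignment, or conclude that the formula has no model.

z1=0, z2=0, z3=0, z4=0, z5=0, z6=0, z7=1

From the singleton clause (~z6), z6 = 0.
From the singleton clause (z7), z7 = 1.
From the singleton clause (~z2), z2 = 0.
From the singleton clause (~z1), z1 = 0.
From the singleton clause (~z4), z4 = 0.
From the singleton clause (~z5), z5 = 0.
No clause remains; z3 is free.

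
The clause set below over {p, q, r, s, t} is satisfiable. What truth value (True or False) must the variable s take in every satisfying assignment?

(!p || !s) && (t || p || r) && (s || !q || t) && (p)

Suppose s = true.
From the singleton clause (!p), p = false.
But (p) is also a unit clause — contradiction.
So every satisfying assignment has s = False.

False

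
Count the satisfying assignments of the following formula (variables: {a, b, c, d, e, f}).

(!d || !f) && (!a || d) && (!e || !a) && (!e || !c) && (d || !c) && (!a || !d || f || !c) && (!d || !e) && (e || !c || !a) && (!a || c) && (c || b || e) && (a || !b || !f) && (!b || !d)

5

There are 2^6 = 64 truth assignments over (a, b, c, d, e, f).
Split on f. With f = true, the clauses containing f are satisfied and !f drops from the rest; 1 of the 2^5 = 32 assignments to the other variables satisfy what remains.
With f = false, by the same count on the reduced clause set, 4 assignments work.
Total: 1 + 4 = 5.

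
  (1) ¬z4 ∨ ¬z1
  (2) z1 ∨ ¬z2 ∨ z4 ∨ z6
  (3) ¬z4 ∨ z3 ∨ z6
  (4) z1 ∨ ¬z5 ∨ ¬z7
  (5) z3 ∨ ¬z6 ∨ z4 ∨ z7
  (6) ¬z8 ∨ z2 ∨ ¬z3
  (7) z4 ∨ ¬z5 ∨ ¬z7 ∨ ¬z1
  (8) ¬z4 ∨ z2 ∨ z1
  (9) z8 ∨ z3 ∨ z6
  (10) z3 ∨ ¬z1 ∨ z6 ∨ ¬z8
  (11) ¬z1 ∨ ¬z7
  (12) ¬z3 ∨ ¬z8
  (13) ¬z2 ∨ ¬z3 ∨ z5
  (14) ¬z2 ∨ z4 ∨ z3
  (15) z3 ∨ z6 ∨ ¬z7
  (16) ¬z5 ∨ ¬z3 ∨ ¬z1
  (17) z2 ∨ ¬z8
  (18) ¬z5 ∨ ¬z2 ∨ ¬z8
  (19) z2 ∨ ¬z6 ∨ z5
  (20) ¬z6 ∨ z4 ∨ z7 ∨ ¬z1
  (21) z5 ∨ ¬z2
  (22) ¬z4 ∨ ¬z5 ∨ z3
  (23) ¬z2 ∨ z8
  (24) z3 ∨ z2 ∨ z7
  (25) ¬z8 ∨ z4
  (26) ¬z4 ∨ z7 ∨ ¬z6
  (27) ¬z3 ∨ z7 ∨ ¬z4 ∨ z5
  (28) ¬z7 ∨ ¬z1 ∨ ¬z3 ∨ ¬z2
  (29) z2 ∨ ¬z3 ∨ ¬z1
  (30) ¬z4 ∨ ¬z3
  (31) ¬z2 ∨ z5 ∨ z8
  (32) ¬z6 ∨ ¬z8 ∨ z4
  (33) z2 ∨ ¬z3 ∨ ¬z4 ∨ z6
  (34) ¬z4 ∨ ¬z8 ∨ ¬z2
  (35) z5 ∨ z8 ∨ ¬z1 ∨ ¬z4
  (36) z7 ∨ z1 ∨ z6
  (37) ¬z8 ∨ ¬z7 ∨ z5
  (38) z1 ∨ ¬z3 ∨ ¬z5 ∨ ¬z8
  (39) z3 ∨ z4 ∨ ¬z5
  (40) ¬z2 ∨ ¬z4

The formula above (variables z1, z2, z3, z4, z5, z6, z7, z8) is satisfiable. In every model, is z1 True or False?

Suppose z1 = True.
From the singleton clause (¬z4), z4 = False.
From the singleton clause (¬z7), z7 = False.
From the singleton clause (¬z6), z6 = False.
From the singleton clause (¬z8), z8 = False.
From the singleton clause (z3), z3 = True.
From the singleton clause (¬z5), z5 = False.
From the singleton clause (¬z2), z2 = False.
Now (z2) is unsatisfied and unit — conflict.
So every satisfying assignment has z1 = False.

False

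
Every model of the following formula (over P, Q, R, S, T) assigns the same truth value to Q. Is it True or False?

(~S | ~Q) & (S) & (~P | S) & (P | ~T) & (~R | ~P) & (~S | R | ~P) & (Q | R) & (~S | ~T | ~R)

Suppose Q = 1.
(~S) alone gives S = 0.
That conflicts with the unit clause (S).
So every satisfying assignment has Q = False.

False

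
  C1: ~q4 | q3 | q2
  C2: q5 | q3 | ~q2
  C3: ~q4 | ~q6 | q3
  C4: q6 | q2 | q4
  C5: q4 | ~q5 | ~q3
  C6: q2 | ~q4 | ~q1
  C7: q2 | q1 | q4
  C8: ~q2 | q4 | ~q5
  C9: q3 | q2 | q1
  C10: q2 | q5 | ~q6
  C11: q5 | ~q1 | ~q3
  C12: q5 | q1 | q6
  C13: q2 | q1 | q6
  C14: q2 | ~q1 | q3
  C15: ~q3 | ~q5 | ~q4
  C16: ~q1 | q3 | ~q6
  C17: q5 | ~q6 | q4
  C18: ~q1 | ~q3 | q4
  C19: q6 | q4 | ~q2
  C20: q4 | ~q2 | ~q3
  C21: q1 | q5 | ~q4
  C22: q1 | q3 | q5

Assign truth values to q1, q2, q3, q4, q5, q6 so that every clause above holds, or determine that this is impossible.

Try q4 = 1.
Try q3 = 0.
Unit clause (q2) forces q2 = 1.
Unit clause (q5) forces q5 = 1.
Unit clause (~q6) forces q6 = 0.
Every clause is now satisfied; q1 is unconstrained.

q1 ↦ 0,  q2 ↦ 1,  q3 ↦ 0,  q4 ↦ 1,  q5 ↦ 1,  q6 ↦ 0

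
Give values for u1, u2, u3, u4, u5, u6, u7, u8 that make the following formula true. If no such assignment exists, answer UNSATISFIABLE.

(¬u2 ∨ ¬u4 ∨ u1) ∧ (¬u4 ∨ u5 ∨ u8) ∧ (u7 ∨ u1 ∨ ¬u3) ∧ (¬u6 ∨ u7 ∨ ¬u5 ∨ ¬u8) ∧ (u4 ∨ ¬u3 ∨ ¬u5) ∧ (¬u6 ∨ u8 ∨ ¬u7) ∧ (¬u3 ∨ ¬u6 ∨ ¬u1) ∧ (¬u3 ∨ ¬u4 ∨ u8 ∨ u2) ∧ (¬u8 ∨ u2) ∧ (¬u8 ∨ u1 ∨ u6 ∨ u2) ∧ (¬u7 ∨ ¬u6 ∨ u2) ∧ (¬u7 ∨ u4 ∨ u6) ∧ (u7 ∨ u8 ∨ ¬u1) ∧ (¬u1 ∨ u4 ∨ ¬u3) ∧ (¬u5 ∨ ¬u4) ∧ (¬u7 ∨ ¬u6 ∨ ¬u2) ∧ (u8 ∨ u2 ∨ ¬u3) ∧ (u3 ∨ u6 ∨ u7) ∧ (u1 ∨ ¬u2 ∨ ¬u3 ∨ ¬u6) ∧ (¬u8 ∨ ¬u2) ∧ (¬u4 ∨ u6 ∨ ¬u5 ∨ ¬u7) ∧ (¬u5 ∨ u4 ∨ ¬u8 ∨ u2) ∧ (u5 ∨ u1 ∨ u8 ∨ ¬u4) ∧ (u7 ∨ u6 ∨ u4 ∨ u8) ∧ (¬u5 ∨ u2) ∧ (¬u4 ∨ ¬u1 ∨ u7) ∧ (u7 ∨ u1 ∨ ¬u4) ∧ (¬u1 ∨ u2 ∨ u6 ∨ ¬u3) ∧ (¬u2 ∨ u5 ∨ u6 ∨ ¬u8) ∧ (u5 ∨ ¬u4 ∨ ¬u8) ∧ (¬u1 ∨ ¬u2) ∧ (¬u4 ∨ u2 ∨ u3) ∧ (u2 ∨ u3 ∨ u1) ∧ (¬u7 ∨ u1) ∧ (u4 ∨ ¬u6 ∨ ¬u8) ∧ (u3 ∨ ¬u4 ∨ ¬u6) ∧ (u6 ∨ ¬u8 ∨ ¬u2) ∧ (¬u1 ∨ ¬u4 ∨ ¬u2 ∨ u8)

u1 ↦ False; u2 ↦ True; u3 ↦ False; u4 ↦ False; u5 ↦ False; u6 ↦ True; u7 ↦ False; u8 ↦ False

Suppose u8 = False.
Suppose u4 = False.
Suppose u3 = False.
Suppose u6 = True.
Unit clause (¬u7) forces u7 = False.
Unit clause (¬u1) forces u1 = False.
Unit clause (u2) forces u2 = True.
No clause remains; u5 is free.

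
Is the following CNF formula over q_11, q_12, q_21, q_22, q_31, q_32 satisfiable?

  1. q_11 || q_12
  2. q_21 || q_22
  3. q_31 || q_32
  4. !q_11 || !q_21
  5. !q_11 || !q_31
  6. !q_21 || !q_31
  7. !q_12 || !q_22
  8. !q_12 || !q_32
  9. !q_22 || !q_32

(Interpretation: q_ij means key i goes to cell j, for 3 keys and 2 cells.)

Suppose q_11 = true.
From the singleton clause (!q_21), q_21 = false.
From the singleton clause (q_22), q_22 = true.
From the singleton clause (!q_31), q_31 = false.
From the singleton clause (q_32), q_32 = true.
That conflicts with the unit clause (!q_32).
Backtrack on q_11: now try q_11 = false.
From the singleton clause (q_12), q_12 = true.
From the singleton clause (!q_22), q_22 = false.
From the singleton clause (q_21), q_21 = true.
From the singleton clause (!q_31), q_31 = false.
From the singleton clause (q_32), q_32 = true.
That conflicts with the unit clause (!q_32).
Both values of q_11 lead to a conflict.
No assignment satisfies every clause.

No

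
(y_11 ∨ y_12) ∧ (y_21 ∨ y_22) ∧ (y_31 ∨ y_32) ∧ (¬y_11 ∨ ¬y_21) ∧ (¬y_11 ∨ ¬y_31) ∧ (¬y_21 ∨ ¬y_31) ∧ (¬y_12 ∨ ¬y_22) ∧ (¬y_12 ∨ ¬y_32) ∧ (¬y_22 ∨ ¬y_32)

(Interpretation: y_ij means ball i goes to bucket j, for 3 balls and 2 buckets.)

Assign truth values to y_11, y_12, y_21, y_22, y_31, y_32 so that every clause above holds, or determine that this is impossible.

UNSATISFIABLE

Branch on y_11: set y_11 = True.
The clause (¬y_21) is unit, so y_21 = False.
The clause (y_22) is unit, so y_22 = True.
The clause (¬y_31) is unit, so y_31 = False.
The clause (y_32) is unit, so y_32 = True.
Now (¬y_32) is unsatisfied and unit — conflict.
Undo y_11 and try y_11 = False.
The clause (y_12) is unit, so y_12 = True.
The clause (¬y_22) is unit, so y_22 = False.
The clause (y_21) is unit, so y_21 = True.
The clause (¬y_31) is unit, so y_31 = False.
The clause (y_32) is unit, so y_32 = True.
Now (¬y_32) is unsatisfied and unit — conflict.
Either choice for y_11 ends in contradiction.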